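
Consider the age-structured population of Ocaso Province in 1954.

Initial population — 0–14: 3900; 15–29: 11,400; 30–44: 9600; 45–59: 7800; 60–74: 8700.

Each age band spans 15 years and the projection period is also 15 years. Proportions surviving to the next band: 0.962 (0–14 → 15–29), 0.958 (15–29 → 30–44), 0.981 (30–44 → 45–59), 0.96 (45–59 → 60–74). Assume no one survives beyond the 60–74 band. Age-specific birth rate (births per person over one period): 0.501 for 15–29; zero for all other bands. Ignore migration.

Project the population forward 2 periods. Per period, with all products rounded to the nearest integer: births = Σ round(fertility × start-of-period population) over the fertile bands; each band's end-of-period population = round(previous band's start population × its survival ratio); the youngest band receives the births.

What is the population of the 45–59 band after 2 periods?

10714

After projecting period 1:
Births: 11400 × 0.501 = 5711
15–29: 3900 × 0.962 = 3752
30–44: 11400 × 0.958 = 10921
45–59: 9600 × 0.981 = 9418
60–74: 7800 × 0.96 = 7488
End of period: [5711, 3752, 10921, 9418, 7488]
After projecting period 2:
Births: 3752 × 0.501 = 1880
15–29: 5711 × 0.962 = 5494
30–44: 3752 × 0.958 = 3594
45–59: 10921 × 0.981 = 10714
60–74: 9418 × 0.96 = 9041
End of period: [1880, 5494, 3594, 10714, 9041]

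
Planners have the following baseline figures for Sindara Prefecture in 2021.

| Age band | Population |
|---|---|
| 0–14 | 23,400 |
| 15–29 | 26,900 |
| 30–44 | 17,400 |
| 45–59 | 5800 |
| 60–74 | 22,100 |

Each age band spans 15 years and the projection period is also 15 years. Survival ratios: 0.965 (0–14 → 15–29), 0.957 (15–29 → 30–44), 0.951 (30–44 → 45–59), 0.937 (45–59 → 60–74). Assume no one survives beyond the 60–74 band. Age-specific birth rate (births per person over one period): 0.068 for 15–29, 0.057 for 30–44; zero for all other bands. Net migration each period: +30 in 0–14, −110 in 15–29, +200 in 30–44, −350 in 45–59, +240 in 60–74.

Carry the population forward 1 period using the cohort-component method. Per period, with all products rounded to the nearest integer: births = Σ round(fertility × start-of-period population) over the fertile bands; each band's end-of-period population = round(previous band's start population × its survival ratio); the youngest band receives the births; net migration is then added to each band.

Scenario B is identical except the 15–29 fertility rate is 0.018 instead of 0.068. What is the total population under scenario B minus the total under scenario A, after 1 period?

Period 1:
Births: 26900 * 0.068 = 1829  |  17400 * 0.057 = 992 — total 2821
15–29: 23400 * 0.965 = 22581
30–44: 26900 * 0.957 = 25743
45–59: 17400 * 0.951 = 16547
60–74: 5800 * 0.937 = 5435
Net migration: 0–14 + 30 → 2851; 15–29 − 110 → 22471; 30–44 + 200 → 25943; 45–59 − 350 → 16197; 60–74 + 240 → 5675
Giving 2851 / 22471 / 25943 / 16197 / 5675.
Scenario A total after 1 period: 73137
Scenario B projection —
Period 1:
Births: 26900 * 0.018 = 484  |  17400 * 0.057 = 992 — total 1476
15–29: 23400 * 0.965 = 22581
30–44: 26900 * 0.957 = 25743
45–59: 17400 * 0.951 = 16547
60–74: 5800 * 0.937 = 5435
Net migration: 0–14 + 30 → 1506; 15–29 − 110 → 22471; 30–44 + 200 → 25943; 45–59 − 350 → 16197; 60–74 + 240 → 5675
Giving 1506 / 22471 / 25943 / 16197 / 5675.
Scenario B total after 1 period: 71792
Difference B − A = 71792 − 73137 = -1345

-1345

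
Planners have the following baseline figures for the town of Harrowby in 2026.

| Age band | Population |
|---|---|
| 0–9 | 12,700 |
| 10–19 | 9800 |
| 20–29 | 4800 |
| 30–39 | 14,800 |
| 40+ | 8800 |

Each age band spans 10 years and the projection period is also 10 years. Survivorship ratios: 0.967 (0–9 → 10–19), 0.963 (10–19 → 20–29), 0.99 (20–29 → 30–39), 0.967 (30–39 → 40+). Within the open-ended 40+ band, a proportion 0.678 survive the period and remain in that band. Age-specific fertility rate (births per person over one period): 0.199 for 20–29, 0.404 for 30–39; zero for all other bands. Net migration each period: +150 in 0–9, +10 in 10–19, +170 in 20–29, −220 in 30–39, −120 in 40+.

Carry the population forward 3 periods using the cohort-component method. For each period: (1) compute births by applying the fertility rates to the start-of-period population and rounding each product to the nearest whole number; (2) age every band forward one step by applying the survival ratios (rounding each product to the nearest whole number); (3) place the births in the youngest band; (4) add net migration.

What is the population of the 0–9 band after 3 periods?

Period 1:
Births: 4800 × 0.199 = 955 ; 14800 × 0.404 = 5979 → 6934
10–19: 12700 × 0.967 = 12281
20–29: 9800 × 0.963 = 9437
30–39: 4800 × 0.99 = 4752
40+: 14800 × 0.967 + 8800 × 0.678 = 14312 + 5966 = 20278
Net migration: 0–9 + 150 → 7084; 10–19 + 10 → 12291; 20–29 + 170 → 9607; 30–39 − 220 → 4532; 40+ − 120 → 20158
Giving 7084 / 12291 / 9607 / 4532 / 20158.
Period 2:
Births: 9607 × 0.199 = 1912 ; 4532 × 0.404 = 1831 → 3743
10–19: 7084 × 0.967 = 6850
20–29: 12291 × 0.963 = 11836
30–39: 9607 × 0.99 = 9511
40+: 4532 × 0.967 + 20158 × 0.678 = 4382 + 13667 = 18049
Net migration: 0–9 + 150 → 3893; 10–19 + 10 → 6860; 20–29 + 170 → 12006; 30–39 − 220 → 9291; 40+ − 120 → 17929
Giving 3893 / 6860 / 12006 / 9291 / 17929.
Period 3:
Births: 12006 × 0.199 = 2389 ; 9291 × 0.404 = 3754 → 6143
10–19: 3893 × 0.967 = 3765
20–29: 6860 × 0.963 = 6606
30–39: 12006 × 0.99 = 11886
40+: 9291 × 0.967 + 17929 × 0.678 = 8984 + 12156 = 21140
Net migration: 0–9 + 150 → 6293; 10–19 + 10 → 3775; 20–29 + 170 → 6776; 30–39 − 220 → 11666; 40+ − 120 → 21020
Giving 6293 / 3775 / 6776 / 11666 / 21020.

6293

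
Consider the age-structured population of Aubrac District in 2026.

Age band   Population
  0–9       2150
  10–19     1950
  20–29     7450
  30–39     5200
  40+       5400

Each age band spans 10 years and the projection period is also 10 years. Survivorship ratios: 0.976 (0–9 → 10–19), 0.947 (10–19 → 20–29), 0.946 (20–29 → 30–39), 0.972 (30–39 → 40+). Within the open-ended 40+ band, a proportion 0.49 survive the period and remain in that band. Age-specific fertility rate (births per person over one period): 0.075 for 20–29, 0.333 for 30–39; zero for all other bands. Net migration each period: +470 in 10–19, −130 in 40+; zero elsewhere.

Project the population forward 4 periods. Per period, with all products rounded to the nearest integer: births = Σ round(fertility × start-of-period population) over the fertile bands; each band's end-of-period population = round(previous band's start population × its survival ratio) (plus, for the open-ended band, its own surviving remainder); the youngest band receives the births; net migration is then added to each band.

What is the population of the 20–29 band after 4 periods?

2743

After projecting period 1:
Births: 7450 * 0.075 = 559  |  5200 * 0.333 = 1732 ⇒ total 2291
10–19: 2150 * 0.976 = 2098
20–29: 1950 * 0.947 = 1847
30–39: 7450 * 0.946 = 7048
40+: 5200 * 0.972 + 5400 * 0.49 = 5054 + 2646 = 7700
Net migration: 10–19 + 470 → 2568; 40+ − 130 → 7570
Giving 2291 / 2568 / 1847 / 7048 / 7570.
After projecting period 2:
Births: 1847 * 0.075 = 139  |  7048 * 0.333 = 2347 ⇒ total 2486
10–19: 2291 * 0.976 = 2236
20–29: 2568 * 0.947 = 2432
30–39: 1847 * 0.946 = 1747
40+: 7048 * 0.972 + 7570 * 0.49 = 6851 + 3709 = 10560
Net migration: 10–19 + 470 → 2706; 40+ − 130 → 10430
Giving 2486 / 2706 / 2432 / 1747 / 10430.
After projecting period 3:
Births: 2432 * 0.075 = 182  |  1747 * 0.333 = 582 ⇒ total 764
10–19: 2486 * 0.976 = 2426
20–29: 2706 * 0.947 = 2563
30–39: 2432 * 0.946 = 2301
40+: 1747 * 0.972 + 10430 * 0.49 = 1698 + 5111 = 6809
Net migration: 10–19 + 470 → 2896; 40+ − 130 → 6679
Giving 764 / 2896 / 2563 / 2301 / 6679.
After projecting period 4:
Births: 2563 * 0.075 = 192  |  2301 * 0.333 = 766 ⇒ total 958
10–19: 764 * 0.976 = 746
20–29: 2896 * 0.947 = 2743
30–39: 2563 * 0.946 = 2425
40+: 2301 * 0.972 + 6679 * 0.49 = 2237 + 3273 = 5510
Net migration: 10–19 + 470 → 1216; 40+ − 130 → 5380
Giving 958 / 1216 / 2743 / 2425 / 5380.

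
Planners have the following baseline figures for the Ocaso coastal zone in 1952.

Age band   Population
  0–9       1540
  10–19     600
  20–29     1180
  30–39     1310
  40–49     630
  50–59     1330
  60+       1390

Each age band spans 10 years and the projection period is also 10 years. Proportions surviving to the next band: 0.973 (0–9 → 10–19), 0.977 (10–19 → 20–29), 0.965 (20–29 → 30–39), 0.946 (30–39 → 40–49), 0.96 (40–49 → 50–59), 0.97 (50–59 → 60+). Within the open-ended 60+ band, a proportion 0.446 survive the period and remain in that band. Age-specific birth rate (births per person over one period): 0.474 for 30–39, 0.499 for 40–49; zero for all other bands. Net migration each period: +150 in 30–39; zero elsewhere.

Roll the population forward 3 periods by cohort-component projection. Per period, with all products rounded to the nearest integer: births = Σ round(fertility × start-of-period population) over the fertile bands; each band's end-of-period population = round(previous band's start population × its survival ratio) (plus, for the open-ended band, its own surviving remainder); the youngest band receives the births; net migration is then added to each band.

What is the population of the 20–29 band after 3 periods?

— Period 1 —
Births: 1310 × 0.474 = 621  |  630 × 0.499 = 314 — total 935
10–19: 1540 × 0.973 = 1498
20–29: 600 × 0.977 = 586
30–39: 1180 × 0.965 = 1139
40–49: 1310 × 0.946 = 1239
50–59: 630 × 0.96 = 605
60+: 1330 × 0.97 + 1390 × 0.446 = 1290 + 620 = 1910
Net migration: 30–39 + 150 → 1289
Giving 935 / 1498 / 586 / 1289 / 1239 / 605 / 1910.
— Period 2 —
Births: 1289 × 0.474 = 611  |  1239 × 0.499 = 618 — total 1229
10–19: 935 × 0.973 = 910
20–29: 1498 × 0.977 = 1464
30–39: 586 × 0.965 = 565
40–49: 1289 × 0.946 = 1219
50–59: 1239 × 0.96 = 1189
60+: 605 × 0.97 + 1910 × 0.446 = 587 + 852 = 1439
Net migration: 30–39 + 150 → 715
Giving 1229 / 910 / 1464 / 715 / 1219 / 1189 / 1439.
— Period 3 —
Births: 715 × 0.474 = 339  |  1219 × 0.499 = 608 — total 947
10–19: 1229 × 0.973 = 1196
20–29: 910 × 0.977 = 889
30–39: 1464 × 0.965 = 1413
40–49: 715 × 0.946 = 676
50–59: 1219 × 0.96 = 1170
60+: 1189 × 0.97 + 1439 × 0.446 = 1153 + 642 = 1795
Net migration: 30–39 + 150 → 1563
Giving 947 / 1196 / 889 / 1563 / 676 / 1170 / 1795.

889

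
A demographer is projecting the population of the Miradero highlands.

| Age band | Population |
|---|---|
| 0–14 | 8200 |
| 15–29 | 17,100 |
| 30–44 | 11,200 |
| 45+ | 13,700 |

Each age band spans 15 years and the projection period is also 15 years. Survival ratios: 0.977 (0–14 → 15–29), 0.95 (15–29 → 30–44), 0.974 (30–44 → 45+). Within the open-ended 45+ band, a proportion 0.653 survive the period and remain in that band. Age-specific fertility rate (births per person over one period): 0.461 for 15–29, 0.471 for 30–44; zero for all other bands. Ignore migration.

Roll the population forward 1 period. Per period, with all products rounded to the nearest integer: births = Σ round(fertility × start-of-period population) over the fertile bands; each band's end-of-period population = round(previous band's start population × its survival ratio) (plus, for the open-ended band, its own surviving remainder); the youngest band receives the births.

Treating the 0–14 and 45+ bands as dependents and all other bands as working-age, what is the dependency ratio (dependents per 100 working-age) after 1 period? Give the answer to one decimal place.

Numbering the bands 1..4 from youngest to oldest:
[period 1]
Births: 17100 × 0.461 = 7883 ; 11200 × 0.471 = 5275 → 13158
Band 2: 8200 × 0.977 = 8011
Band 3: 17100 × 0.95 = 16245
Band 4: 11200 × 0.974 + 13700 × 0.653 = 10909 + 8946 = 19855
→ [13158, 8011, 16245, 19855]
Dependents (band 0–14 + band 45+) = 13158 + 19855 = 33013; working-age = 24256; ratio = 33013/24256 × 100 = 136.1

136.1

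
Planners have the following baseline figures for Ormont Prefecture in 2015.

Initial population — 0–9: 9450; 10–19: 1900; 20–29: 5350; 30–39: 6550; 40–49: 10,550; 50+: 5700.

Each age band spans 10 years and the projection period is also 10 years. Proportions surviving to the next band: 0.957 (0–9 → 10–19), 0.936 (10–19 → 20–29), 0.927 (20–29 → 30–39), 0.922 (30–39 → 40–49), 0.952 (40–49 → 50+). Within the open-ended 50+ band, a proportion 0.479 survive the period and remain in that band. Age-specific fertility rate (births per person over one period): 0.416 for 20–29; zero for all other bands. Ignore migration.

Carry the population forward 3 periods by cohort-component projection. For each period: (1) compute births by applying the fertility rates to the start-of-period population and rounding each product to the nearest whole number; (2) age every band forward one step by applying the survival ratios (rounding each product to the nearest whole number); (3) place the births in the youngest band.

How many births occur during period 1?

2226

Let band 1 be 0–9 through band 6 = 50+.
After projecting period 1:
Births: 5350 × 0.416 = 2226
Band 2: 9450 × 0.957 = 9044
Band 3: 1900 × 0.936 = 1778
Band 4: 5350 × 0.927 = 4959
Band 5: 6550 × 0.922 = 6039
Band 6: 10550 × 0.952 + 5700 × 0.479 = 10044 + 2730 = 12774
→ [2226, 9044, 1778, 4959, 6039, 12774]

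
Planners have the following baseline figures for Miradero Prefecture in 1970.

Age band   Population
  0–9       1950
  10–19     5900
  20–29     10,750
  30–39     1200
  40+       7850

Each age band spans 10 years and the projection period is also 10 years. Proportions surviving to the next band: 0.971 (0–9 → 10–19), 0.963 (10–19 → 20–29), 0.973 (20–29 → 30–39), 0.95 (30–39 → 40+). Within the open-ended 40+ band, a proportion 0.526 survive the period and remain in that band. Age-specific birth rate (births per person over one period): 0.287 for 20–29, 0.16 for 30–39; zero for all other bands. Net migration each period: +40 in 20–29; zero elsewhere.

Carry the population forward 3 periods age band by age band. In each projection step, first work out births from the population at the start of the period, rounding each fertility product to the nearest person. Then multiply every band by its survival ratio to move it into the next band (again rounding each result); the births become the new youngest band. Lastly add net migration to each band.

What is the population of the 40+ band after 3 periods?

11974

Period 1:
Births: 10750 × 0.287 = 3085 ; 1200 × 0.16 = 192 — total 3277
10–19: 1950 × 0.971 = 1893
20–29: 5900 × 0.963 = 5682
30–39: 10750 × 0.973 = 10460
40+: 1200 × 0.95 + 7850 × 0.526 = 1140 + 4129 = 5269
Net migration: 20–29 + 40 → 5722
End of period: [3277, 1893, 5722, 10460, 5269]
Period 2:
Births: 5722 × 0.287 = 1642 ; 10460 × 0.16 = 1674 — total 3316
10–19: 3277 × 0.971 = 3182
20–29: 1893 × 0.963 = 1823
30–39: 5722 × 0.973 = 5568
40+: 10460 × 0.95 + 5269 × 0.526 = 9937 + 2771 = 12708
Net migration: 20–29 + 40 → 1863
End of period: [3316, 3182, 1863, 5568, 12708]
Period 3:
Births: 1863 × 0.287 = 535 ; 5568 × 0.16 = 891 — total 1426
10–19: 3316 × 0.971 = 3220
20–29: 3182 × 0.963 = 3064
30–39: 1863 × 0.973 = 1813
40+: 5568 × 0.95 + 12708 × 0.526 = 5290 + 6684 = 11974
Net migration: 20–29 + 40 → 3104
End of period: [1426, 3220, 3104, 1813, 11974]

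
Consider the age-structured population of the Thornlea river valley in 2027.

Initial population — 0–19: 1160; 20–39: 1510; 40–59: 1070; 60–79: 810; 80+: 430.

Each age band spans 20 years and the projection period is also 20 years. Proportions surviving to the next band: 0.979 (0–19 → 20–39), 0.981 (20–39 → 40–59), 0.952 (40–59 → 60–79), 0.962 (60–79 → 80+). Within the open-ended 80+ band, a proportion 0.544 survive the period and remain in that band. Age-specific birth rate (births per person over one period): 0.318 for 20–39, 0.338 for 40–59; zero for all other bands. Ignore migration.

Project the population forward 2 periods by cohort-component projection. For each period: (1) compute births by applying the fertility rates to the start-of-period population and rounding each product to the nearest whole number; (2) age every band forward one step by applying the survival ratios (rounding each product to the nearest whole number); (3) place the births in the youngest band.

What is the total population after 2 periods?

Period 1.
Births: 1510 × 0.318 = 480  |  1070 × 0.338 = 362 → 842
20–39: 1160 × 0.979 = 1136
40–59: 1510 × 0.981 = 1481
60–79: 1070 × 0.952 = 1019
80+: 810 × 0.962 + 430 × 0.544 = 779 + 234 = 1013
End of period: [842, 1136, 1481, 1019, 1013]
Period 2.
Births: 1136 × 0.318 = 361  |  1481 × 0.338 = 501 → 862
20–39: 842 × 0.979 = 824
40–59: 1136 × 0.981 = 1114
60–79: 1481 × 0.952 = 1410
80+: 1019 × 0.962 + 1013 × 0.544 = 980 + 551 = 1531
End of period: [862, 824, 1114, 1410, 1531]
Total after period 2: 862 + 824 + 1114 + 1410 + 1531 = 5741

5741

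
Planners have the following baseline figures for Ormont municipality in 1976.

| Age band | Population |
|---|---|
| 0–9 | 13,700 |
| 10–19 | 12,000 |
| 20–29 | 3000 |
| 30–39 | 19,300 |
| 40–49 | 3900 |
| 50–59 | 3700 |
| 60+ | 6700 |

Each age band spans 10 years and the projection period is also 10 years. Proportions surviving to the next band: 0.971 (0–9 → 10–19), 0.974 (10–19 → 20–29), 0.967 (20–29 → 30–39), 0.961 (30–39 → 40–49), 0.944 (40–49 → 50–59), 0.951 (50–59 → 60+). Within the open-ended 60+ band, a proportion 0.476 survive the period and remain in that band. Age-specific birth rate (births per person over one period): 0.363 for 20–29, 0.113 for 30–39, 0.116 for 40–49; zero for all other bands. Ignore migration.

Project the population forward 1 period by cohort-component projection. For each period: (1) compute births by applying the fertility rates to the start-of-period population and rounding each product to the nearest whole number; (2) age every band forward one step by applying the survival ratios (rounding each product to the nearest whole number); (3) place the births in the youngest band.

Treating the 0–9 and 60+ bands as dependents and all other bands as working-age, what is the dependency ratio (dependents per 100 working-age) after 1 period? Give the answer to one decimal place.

After projecting period 1:
Births: 3000 * 0.363 = 1089, 19300 * 0.113 = 2181, 3900 * 0.116 = 452 ⇒ total 3722
10–19: 13700 * 0.971 = 13303
20–29: 12000 * 0.974 = 11688
30–39: 3000 * 0.967 = 2901
40–49: 19300 * 0.961 = 18547
50–59: 3900 * 0.944 = 3682
60+: 3700 * 0.951 + 6700 * 0.476 = 3519 + 3189 = 6708
End of period: [3722, 13303, 11688, 2901, 18547, 3682, 6708]
Dependents (band 0–9 + band 60+) = 3722 + 6708 = 10430; working-age = 50121; ratio = 10430/50121 × 100 = 20.8

20.8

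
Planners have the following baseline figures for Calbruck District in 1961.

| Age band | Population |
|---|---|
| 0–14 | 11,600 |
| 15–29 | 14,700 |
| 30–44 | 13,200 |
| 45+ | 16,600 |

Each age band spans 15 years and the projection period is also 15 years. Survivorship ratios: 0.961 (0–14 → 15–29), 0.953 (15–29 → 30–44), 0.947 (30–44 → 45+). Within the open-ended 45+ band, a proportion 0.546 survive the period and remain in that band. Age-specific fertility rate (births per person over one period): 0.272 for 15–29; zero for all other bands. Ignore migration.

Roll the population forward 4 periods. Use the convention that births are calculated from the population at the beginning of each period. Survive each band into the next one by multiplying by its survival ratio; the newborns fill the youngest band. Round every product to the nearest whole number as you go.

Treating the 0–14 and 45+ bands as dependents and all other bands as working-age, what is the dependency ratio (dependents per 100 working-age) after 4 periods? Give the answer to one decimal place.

Let band 1 be 0–14 through band 4 = 45+.
Period 1.
Births: 14700 × 0.272 = 3998
Band 2: 11600 × 0.961 = 11148
Band 3: 14700 × 0.953 = 14009
Band 4: 13200 × 0.947 + 16600 × 0.546 = 12500 + 9064 = 21564
→ [3998, 11148, 14009, 21564]
Period 2.
Births: 11148 × 0.272 = 3032
Band 2: 3998 × 0.961 = 3842
Band 3: 11148 × 0.953 = 10624
Band 4: 14009 × 0.947 + 21564 × 0.546 = 13267 + 11774 = 25041
→ [3032, 3842, 10624, 25041]
Period 3.
Births: 3842 × 0.272 = 1045
Band 2: 3032 × 0.961 = 2914
Band 3: 3842 × 0.953 = 3661
Band 4: 10624 × 0.947 + 25041 × 0.546 = 10061 + 13672 = 23733
→ [1045, 2914, 3661, 23733]
Period 4.
Births: 2914 × 0.272 = 793
Band 2: 1045 × 0.961 = 1004
Band 3: 2914 × 0.953 = 2777
Band 4: 3661 × 0.947 + 23733 × 0.546 = 3467 + 12958 = 16425
→ [793, 1004, 2777, 16425]
Dependents (band 0–14 + band 45+) = 793 + 16425 = 17218; working-age = 3781; ratio = 17218/3781 × 100 = 455.4

455.4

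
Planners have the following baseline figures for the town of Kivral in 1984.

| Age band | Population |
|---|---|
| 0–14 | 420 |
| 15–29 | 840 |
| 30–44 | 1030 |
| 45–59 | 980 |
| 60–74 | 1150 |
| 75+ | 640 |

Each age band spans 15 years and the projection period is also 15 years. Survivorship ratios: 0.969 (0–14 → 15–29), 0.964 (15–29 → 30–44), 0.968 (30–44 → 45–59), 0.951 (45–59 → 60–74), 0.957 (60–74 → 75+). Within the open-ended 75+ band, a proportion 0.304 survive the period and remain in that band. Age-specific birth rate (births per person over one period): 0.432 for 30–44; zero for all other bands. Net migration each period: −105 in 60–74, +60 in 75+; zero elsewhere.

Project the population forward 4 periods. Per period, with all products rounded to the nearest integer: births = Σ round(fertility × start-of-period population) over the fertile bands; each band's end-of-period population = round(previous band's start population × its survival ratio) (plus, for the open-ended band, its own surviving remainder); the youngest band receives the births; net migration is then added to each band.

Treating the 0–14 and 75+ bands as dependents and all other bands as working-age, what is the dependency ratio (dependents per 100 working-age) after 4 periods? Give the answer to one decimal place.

107.3

Numbering the bands 1..6 from youngest to oldest:
Period 1.
Births: 1030 * 0.432 = 445
Band 2: 420 * 0.969 = 407
Band 3: 840 * 0.964 = 810
Band 4: 1030 * 0.968 = 997
Band 5: 980 * 0.951 = 932
Band 6: 1150 * 0.957 + 640 * 0.304 = 1101 + 195 = 1296
Net migration: Band 5 − 105 → 827; Band 6 + 60 → 1356
→ [445, 407, 810, 997, 827, 1356]
Period 2.
Births: 810 * 0.432 = 350
Band 2: 445 * 0.969 = 431
Band 3: 407 * 0.964 = 392
Band 4: 810 * 0.968 = 784
Band 5: 997 * 0.951 = 948
Band 6: 827 * 0.957 + 1356 * 0.304 = 791 + 412 = 1203
Net migration: Band 5 − 105 → 843; Band 6 + 60 → 1263
→ [350, 431, 392, 784, 843, 1263]
Period 3.
Births: 392 * 0.432 = 169
Band 2: 350 * 0.969 = 339
Band 3: 431 * 0.964 = 415
Band 4: 392 * 0.968 = 379
Band 5: 784 * 0.951 = 746
Band 6: 843 * 0.957 + 1263 * 0.304 = 807 + 384 = 1191
Net migration: Band 5 − 105 → 641; Band 6 + 60 → 1251
→ [169, 339, 415, 379, 641, 1251]
Period 4.
Births: 415 * 0.432 = 179
Band 2: 169 * 0.969 = 164
Band 3: 339 * 0.964 = 327
Band 4: 415 * 0.968 = 402
Band 5: 379 * 0.951 = 360
Band 6: 641 * 0.957 + 1251 * 0.304 = 613 + 380 = 993
Net migration: Band 5 − 105 → 255; Band 6 + 60 → 1053
→ [179, 164, 327, 402, 255, 1053]
Dependents (band 0–14 + band 75+) = 179 + 1053 = 1232; working-age = 1148; ratio = 1232/1148 × 100 = 107.3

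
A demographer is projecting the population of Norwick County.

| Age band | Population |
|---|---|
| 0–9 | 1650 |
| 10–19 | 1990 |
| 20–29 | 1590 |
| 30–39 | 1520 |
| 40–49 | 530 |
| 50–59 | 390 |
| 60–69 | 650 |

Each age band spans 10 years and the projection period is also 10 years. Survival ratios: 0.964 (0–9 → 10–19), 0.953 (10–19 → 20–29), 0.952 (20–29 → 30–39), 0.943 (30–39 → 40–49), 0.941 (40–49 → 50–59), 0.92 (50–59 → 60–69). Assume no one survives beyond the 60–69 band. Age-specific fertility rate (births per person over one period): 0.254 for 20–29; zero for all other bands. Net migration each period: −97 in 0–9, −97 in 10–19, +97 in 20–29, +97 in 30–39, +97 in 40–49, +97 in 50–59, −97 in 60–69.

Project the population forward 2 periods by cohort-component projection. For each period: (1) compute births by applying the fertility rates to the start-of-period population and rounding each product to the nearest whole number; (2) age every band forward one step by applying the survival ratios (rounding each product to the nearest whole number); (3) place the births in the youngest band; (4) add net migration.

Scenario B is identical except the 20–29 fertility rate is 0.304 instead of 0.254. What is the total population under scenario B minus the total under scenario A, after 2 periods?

Call the groups 1 to 7, youngest first.
— Period 1 —
Births: 1590 * 0.254 = 404
Group 2: 1650 * 0.964 = 1591
Group 3: 1990 * 0.953 = 1896
Group 4: 1590 * 0.952 = 1514
Group 5: 1520 * 0.943 = 1433
Group 6: 530 * 0.941 = 499
Group 7: 390 * 0.92 = 359
Net migration: Group 1 − 97 → 307; Group 2 − 97 → 1494; Group 3 + 97 → 1993; Group 4 + 97 → 1611; Group 5 + 97 → 1530; Group 6 + 97 → 596; Group 7 − 97 → 262
→ [307, 1494, 1993, 1611, 1530, 596, 262]
— Period 2 —
Births: 1993 * 0.254 = 506
Group 2: 307 * 0.964 = 296
Group 3: 1494 * 0.953 = 1424
Group 4: 1993 * 0.952 = 1897
Group 5: 1611 * 0.943 = 1519
Group 6: 1530 * 0.941 = 1440
Group 7: 596 * 0.92 = 548
Net migration: Group 1 − 97 → 409; Group 2 − 97 → 199; Group 3 + 97 → 1521; Group 4 + 97 → 1994; Group 5 + 97 → 1616; Group 6 + 97 → 1537; Group 7 − 97 → 451
→ [409, 199, 1521, 1994, 1616, 1537, 451]
Scenario A total after 2 periods: 7727
Scenario B projection —
— Period 1 —
Births: 1590 * 0.304 = 483
Group 2: 1650 * 0.964 = 1591
Group 3: 1990 * 0.953 = 1896
Group 4: 1590 * 0.952 = 1514
Group 5: 1520 * 0.943 = 1433
Group 6: 530 * 0.941 = 499
Group 7: 390 * 0.92 = 359
Net migration: Group 1 − 97 → 386; Group 2 − 97 → 1494; Group 3 + 97 → 1993; Group 4 + 97 → 1611; Group 5 + 97 → 1530; Group 6 + 97 → 596; Group 7 − 97 → 262
→ [386, 1494, 1993, 1611, 1530, 596, 262]
— Period 2 —
Births: 1993 * 0.304 = 606
Group 2: 386 * 0.964 = 372
Group 3: 1494 * 0.953 = 1424
Group 4: 1993 * 0.952 = 1897
Group 5: 1611 * 0.943 = 1519
Group 6: 1530 * 0.941 = 1440
Group 7: 596 * 0.92 = 548
Net migration: Group 1 − 97 → 509; Group 2 − 97 → 275; Group 3 + 97 → 1521; Group 4 + 97 → 1994; Group 5 + 97 → 1616; Group 6 + 97 → 1537; Group 7 − 97 → 451
→ [509, 275, 1521, 1994, 1616, 1537, 451]
Scenario B total after 2 periods: 7903
Difference B − A = 7903 − 7727 = 176

176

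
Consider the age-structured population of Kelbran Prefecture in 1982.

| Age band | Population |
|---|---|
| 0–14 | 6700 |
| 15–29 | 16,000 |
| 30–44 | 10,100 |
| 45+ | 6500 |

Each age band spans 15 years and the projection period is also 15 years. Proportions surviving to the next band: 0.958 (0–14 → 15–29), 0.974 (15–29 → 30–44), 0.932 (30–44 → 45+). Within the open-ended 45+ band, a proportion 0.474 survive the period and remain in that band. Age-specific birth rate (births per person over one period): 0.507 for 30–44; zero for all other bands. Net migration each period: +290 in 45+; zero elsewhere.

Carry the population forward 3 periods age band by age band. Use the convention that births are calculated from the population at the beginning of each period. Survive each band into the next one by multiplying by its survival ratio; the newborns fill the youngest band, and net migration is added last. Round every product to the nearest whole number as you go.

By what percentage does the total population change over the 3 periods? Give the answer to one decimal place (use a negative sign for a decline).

Period 1:
Births: 10100 × 0.507 = 5121
15–29: 6700 × 0.958 = 6419
30–44: 16000 × 0.974 = 15584
45+: 10100 × 0.932 + 6500 × 0.474 = 9413 + 3081 = 12494
Net migration: 45+ + 290 → 12784
Population now: 0–14=5121, 15–29=6419, 30–44=15584, 45+=12784
Period 2:
Births: 15584 × 0.507 = 7901
15–29: 5121 × 0.958 = 4906
30–44: 6419 × 0.974 = 6252
45+: 15584 × 0.932 + 12784 × 0.474 = 14524 + 6060 = 20584
Net migration: 45+ + 290 → 20874
Population now: 0–14=7901, 15–29=4906, 30–44=6252, 45+=20874
Period 3:
Births: 6252 × 0.507 = 3170
15–29: 7901 × 0.958 = 7569
30–44: 4906 × 0.974 = 4778
45+: 6252 × 0.932 + 20874 × 0.474 = 5827 + 9894 = 15721
Net migration: 45+ + 290 → 16011
Population now: 0–14=3170, 15–29=7569, 30–44=4778, 45+=16011
Total: 39300 → 31528; change = -7772; percentage change = -19.8%

-19.8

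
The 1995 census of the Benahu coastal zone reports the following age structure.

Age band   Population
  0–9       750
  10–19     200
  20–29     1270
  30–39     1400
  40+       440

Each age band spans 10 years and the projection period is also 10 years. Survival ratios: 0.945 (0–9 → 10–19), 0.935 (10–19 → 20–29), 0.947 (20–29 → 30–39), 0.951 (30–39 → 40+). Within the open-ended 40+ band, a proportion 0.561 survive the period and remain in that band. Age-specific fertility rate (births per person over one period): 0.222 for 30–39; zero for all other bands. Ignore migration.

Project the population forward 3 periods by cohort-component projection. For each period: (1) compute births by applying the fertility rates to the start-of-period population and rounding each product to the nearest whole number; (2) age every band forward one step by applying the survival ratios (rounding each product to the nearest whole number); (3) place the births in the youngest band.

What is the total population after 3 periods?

2500

— Period 1 —
Births: 1400 × 0.222 = 311
10–19: 750 × 0.945 = 709
20–29: 200 × 0.935 = 187
30–39: 1270 × 0.947 = 1203
40+: 1400 × 0.951 + 440 × 0.561 = 1331 + 247 = 1578
Population now: 0–9=311, 10–19=709, 20–29=187, 30–39=1203, 40+=1578
— Period 2 —
Births: 1203 × 0.222 = 267
10–19: 311 × 0.945 = 294
20–29: 709 × 0.935 = 663
30–39: 187 × 0.947 = 177
40+: 1203 × 0.951 + 1578 × 0.561 = 1144 + 885 = 2029
Population now: 0–9=267, 10–19=294, 20–29=663, 30–39=177, 40+=2029
— Period 3 —
Births: 177 × 0.222 = 39
10–19: 267 × 0.945 = 252
20–29: 294 × 0.935 = 275
30–39: 663 × 0.947 = 628
40+: 177 × 0.951 + 2029 × 0.561 = 168 + 1138 = 1306
Population now: 0–9=39, 10–19=252, 20–29=275, 30–39=628, 40+=1306
Total after period 3: 39 + 252 + 275 + 628 + 1306 = 2500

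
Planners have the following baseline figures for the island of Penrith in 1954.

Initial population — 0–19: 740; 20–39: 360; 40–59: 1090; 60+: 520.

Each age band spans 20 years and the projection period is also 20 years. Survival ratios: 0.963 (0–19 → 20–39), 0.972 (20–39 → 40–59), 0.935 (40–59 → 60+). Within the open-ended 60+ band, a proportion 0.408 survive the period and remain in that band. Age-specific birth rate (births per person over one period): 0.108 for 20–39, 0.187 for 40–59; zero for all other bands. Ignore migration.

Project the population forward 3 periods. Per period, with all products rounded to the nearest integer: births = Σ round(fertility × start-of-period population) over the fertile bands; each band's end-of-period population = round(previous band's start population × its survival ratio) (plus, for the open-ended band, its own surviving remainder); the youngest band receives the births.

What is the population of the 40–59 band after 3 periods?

Period 1.
Births: 360 * 0.108 = 39  |  1090 * 0.187 = 204 ⇒ total 243
20–39: 740 * 0.963 = 713
40–59: 360 * 0.972 = 350
60+: 1090 * 0.935 + 520 * 0.408 = 1019 + 212 = 1231
→ [243, 713, 350, 1231]
Period 2.
Births: 713 * 0.108 = 77  |  350 * 0.187 = 65 ⇒ total 142
20–39: 243 * 0.963 = 234
40–59: 713 * 0.972 = 693
60+: 350 * 0.935 + 1231 * 0.408 = 327 + 502 = 829
→ [142, 234, 693, 829]
Period 3.
Births: 234 * 0.108 = 25  |  693 * 0.187 = 130 ⇒ total 155
20–39: 142 * 0.963 = 137
40–59: 234 * 0.972 = 227
60+: 693 * 0.935 + 829 * 0.408 = 648 + 338 = 986
→ [155, 137, 227, 986]

227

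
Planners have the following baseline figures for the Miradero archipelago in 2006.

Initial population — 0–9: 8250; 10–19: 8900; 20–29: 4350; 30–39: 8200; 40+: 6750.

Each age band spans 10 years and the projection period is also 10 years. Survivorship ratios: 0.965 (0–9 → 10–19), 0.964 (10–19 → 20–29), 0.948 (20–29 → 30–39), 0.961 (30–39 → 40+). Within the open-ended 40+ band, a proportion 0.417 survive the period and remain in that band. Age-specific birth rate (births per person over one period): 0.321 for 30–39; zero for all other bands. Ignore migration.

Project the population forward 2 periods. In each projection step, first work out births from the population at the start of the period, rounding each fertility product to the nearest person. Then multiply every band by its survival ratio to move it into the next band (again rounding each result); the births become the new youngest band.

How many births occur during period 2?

After projecting period 1:
Births: 8200 × 0.321 = 2632
10–19: 8250 × 0.965 = 7961
20–29: 8900 × 0.964 = 8580
30–39: 4350 × 0.948 = 4124
40+: 8200 × 0.961 + 6750 × 0.417 = 7880 + 2815 = 10695
End of period: [2632, 7961, 8580, 4124, 10695]
After projecting period 2:
Births: 4124 × 0.321 = 1324
10–19: 2632 × 0.965 = 2540
20–29: 7961 × 0.964 = 7674
30–39: 8580 × 0.948 = 8134
40+: 4124 × 0.961 + 10695 × 0.417 = 3963 + 4460 = 8423
End of period: [1324, 2540, 7674, 8134, 8423]

1324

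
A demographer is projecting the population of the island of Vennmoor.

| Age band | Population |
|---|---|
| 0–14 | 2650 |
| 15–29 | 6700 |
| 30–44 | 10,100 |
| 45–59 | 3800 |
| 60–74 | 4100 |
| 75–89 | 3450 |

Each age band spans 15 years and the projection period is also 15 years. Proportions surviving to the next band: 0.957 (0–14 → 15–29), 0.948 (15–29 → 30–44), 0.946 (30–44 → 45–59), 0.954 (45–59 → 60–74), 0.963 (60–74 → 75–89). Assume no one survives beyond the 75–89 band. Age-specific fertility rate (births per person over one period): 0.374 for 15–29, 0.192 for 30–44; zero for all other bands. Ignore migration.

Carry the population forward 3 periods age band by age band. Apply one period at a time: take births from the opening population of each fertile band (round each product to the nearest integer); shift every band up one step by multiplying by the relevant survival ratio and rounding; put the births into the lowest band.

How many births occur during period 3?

2053

(Bands numbered youngest = 1 to oldest = 6.)
Period 1:
Births: 6700 × 0.374 = 2506  |  10100 × 0.192 = 1939 → 4445
Band 2: 2650 × 0.957 = 2536
Band 3: 6700 × 0.948 = 6352
Band 4: 10100 × 0.946 = 9555
Band 5: 3800 × 0.954 = 3625
Band 6: 4100 × 0.963 = 3948
Giving 4445 / 2536 / 6352 / 9555 / 3625 / 3948.
Period 2:
Births: 2536 × 0.374 = 948  |  6352 × 0.192 = 1220 → 2168
Band 2: 4445 × 0.957 = 4254
Band 3: 2536 × 0.948 = 2404
Band 4: 6352 × 0.946 = 6009
Band 5: 9555 × 0.954 = 9115
Band 6: 3625 × 0.963 = 3491
Giving 2168 / 4254 / 2404 / 6009 / 9115 / 3491.
Period 3:
Births: 4254 × 0.374 = 1591  |  2404 × 0.192 = 462 → 2053
Band 2: 2168 × 0.957 = 2075
Band 3: 4254 × 0.948 = 4033
Band 4: 2404 × 0.946 = 2274
Band 5: 6009 × 0.954 = 5733
Band 6: 9115 × 0.963 = 8778
Giving 2053 / 2075 / 4033 / 2274 / 5733 / 8778.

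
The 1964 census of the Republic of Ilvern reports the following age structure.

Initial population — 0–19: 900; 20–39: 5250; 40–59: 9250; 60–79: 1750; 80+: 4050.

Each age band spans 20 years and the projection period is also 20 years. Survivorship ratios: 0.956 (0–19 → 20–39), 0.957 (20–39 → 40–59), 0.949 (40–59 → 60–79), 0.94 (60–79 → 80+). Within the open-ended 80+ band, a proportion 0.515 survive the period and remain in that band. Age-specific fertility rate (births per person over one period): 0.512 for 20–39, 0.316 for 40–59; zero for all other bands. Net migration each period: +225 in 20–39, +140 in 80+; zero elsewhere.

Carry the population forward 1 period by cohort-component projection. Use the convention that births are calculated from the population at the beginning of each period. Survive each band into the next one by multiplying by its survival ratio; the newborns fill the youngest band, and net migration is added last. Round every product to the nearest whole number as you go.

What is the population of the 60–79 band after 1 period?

8778

[period 1]
Births: 5250 * 0.512 = 2688 ; 9250 * 0.316 = 2923 ⇒ total 5611
20–39: 900 * 0.956 = 860
40–59: 5250 * 0.957 = 5024
60–79: 9250 * 0.949 = 8778
80+: 1750 * 0.94 + 4050 * 0.515 = 1645 + 2086 = 3731
Net migration: 20–39 + 225 → 1085; 80+ + 140 → 3871
→ [5611, 1085, 5024, 8778, 3871]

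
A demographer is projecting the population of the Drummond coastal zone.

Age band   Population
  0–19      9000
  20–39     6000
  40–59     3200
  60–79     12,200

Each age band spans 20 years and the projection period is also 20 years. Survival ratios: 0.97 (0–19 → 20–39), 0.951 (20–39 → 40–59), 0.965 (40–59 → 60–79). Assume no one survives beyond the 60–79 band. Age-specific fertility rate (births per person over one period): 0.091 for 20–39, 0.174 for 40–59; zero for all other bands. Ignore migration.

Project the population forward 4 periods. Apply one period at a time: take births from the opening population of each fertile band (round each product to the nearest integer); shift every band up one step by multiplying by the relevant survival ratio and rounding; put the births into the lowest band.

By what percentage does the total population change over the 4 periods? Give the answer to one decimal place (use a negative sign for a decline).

— Period 1 —
Births: 6000 × 0.091 = 546  |  3200 × 0.174 = 557 → total 1103
20–39: 9000 × 0.97 = 8730
40–59: 6000 × 0.951 = 5706
60–79: 3200 × 0.965 = 3088
End of period: [1103, 8730, 5706, 3088]
— Period 2 —
Births: 8730 × 0.091 = 794  |  5706 × 0.174 = 993 → total 1787
20–39: 1103 × 0.97 = 1070
40–59: 8730 × 0.951 = 8302
60–79: 5706 × 0.965 = 5506
End of period: [1787, 1070, 8302, 5506]
— Period 3 —
Births: 1070 × 0.091 = 97  |  8302 × 0.174 = 1445 → total 1542
20–39: 1787 × 0.97 = 1733
40–59: 1070 × 0.951 = 1018
60–79: 8302 × 0.965 = 8011
End of period: [1542, 1733, 1018, 8011]
— Period 4 —
Births: 1733 × 0.091 = 158  |  1018 × 0.174 = 177 → total 335
20–39: 1542 × 0.97 = 1496
40–59: 1733 × 0.951 = 1648
60–79: 1018 × 0.965 = 982
End of period: [335, 1496, 1648, 982]
Total: 30400 → 4461; change = -25939; percentage change = -85.3%

-85.3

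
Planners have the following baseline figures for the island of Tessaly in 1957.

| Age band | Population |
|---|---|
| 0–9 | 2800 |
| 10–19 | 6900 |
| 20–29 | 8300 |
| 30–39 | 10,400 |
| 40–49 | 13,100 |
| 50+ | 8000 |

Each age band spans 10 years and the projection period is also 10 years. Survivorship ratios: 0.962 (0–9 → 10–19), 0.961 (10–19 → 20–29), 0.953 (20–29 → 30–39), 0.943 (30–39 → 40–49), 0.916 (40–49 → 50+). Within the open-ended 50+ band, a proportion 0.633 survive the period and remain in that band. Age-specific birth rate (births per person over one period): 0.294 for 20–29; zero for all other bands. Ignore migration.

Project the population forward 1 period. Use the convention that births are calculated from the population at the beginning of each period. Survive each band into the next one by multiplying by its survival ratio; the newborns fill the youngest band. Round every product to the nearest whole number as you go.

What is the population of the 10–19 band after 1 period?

2694

Period 1:
Births: 8300 * 0.294 = 2440
10–19: 2800 * 0.962 = 2694
20–29: 6900 * 0.961 = 6631
30–39: 8300 * 0.953 = 7910
40–49: 10400 * 0.943 = 9807
50+: 13100 * 0.916 + 8000 * 0.633 = 12000 + 5064 = 17064
Population now: 0–9=2440, 10–19=2694, 20–29=6631, 30–39=7910, 40–49=9807, 50+=17064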